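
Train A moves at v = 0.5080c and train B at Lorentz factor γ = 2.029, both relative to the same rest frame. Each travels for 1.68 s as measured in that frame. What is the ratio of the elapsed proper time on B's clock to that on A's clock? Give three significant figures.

A: γ = 1/√(1 − 0.5080²) = 1/√0.7419 = 1.161. B: γ = 2.029.
τ_A/τ_B = γ_B/γ_A = 2.029/1.161 = 1.748, so τ_B/τ_A = 0.5722.

τ_B/τ_A = 0.572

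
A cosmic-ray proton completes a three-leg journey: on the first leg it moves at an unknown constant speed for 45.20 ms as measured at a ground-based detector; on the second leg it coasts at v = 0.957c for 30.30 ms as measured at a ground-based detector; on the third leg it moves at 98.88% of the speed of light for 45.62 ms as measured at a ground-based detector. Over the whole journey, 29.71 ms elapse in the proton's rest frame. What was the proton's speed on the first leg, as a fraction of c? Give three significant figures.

Leg 1: speed unknown; τ_1 = 45.20/γ_1.
Leg 2: γ = 1/√(1 − 0.957²) = 1/√0.08415 = 3.447; τ_2 = 30.30/3.447 = 8.790 ms.
Leg 3: β = 0.9888; γ = 1/√(1 − 0.9888²) = 1/√0.02227 = 6.700; τ_3 = 45.62/6.700 = 6.809 ms.
Total proper time: τ_1 + 8.790 + 6.809 = 29.71, so τ_1 = 29.71 − 15.60 = 14.11 ms.
γ_1 = 45.20/14.11 = 3.203; β = √(1 − 1/γ²) = √0.9025.

β = 0.950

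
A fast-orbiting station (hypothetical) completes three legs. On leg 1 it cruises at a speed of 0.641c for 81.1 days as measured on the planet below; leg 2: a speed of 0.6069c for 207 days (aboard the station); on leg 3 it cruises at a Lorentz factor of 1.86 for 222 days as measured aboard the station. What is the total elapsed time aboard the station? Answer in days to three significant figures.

τ = 491 days

Leg 1: γ = 1/√(1 − 0.641²) = 1/√0.5891 = 1.303; τ_1 = 81.1/1.303 = 62.25 days.
Leg 2: 207 days is already measured aboard the station.
Leg 3: 222 days is already measured aboard the station.
Total: 62.25 + 207.0 + 222.0 days.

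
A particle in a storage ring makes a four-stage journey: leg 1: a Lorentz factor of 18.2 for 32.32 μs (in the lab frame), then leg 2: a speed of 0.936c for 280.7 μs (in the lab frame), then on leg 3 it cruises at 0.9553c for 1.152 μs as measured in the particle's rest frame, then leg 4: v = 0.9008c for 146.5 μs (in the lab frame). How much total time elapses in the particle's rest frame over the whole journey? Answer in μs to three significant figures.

τ = 165 μs

Leg 1: γ = 18.2; τ_1 = 32.32/18.20 = 1.776 μs.
Leg 2: γ = 1/√(1 − 0.936²) = 1/√0.1239 = 2.841; τ_2 = 280.7/2.841 = 98.81 μs.
Leg 3: 1.152 μs is already measured in the particle's rest frame.
Leg 4: γ = 1/√(1 − 0.9008²) = 1/√0.1886 = 2.303; τ_4 = 146.5/2.303 = 63.62 μs.
Total: 1.776 + 98.81 + 1.152 + 63.62 μs.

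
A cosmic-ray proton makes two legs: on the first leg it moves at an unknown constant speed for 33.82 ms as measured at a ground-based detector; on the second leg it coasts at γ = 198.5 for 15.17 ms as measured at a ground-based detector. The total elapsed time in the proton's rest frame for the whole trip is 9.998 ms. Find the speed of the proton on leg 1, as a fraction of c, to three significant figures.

Leg 1: speed unknown; τ_1 = 33.82/γ_1.
Leg 2: γ = 198.5; τ_2 = 15.17/198.5 = 0.07642 ms.
Total proper time: τ_1 + 0.07642 = 9.998, so τ_1 = 9.998 − 0.07642 = 9.922 ms.
γ_1 = 33.82/9.922 = 3.409; β = √(1 − 1/γ²) = √0.9139.

β = 0.956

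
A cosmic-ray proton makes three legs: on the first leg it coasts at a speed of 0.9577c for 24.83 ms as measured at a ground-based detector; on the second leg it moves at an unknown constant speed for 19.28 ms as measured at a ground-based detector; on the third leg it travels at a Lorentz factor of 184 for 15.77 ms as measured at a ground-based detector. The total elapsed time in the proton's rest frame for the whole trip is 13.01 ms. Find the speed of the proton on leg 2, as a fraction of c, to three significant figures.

β = 0.954

Leg 1: γ = 1/√(1 − 0.9577²) = 1/√0.08281 = 3.475; τ_1 = 24.83/3.475 = 7.145 ms.
Leg 2: speed unknown; τ_2 = 19.28/γ_2.
Leg 3: γ = 184; τ_3 = 15.77/184.0 = 0.08571 ms.
Total proper time: 7.145 + τ_2 + 0.08571 = 13.01, so τ_2 = 13.01 − 7.231 = 5.779 ms.
γ_2 = 19.28/5.779 = 3.336; β = √(1 − 1/γ²) = √0.9102.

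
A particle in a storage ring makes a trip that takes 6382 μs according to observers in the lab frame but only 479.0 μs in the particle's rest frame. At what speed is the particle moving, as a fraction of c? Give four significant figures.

The proper time is measured in the particle's rest frame (both events occur at the particle's location); Δt is measured in the lab frame. γ = Δt/τ = 6382/479.0 = 13.32.
β = √(1 − 1/γ²) = √(1 − 0.005633) = √0.9944

v = 0.9972c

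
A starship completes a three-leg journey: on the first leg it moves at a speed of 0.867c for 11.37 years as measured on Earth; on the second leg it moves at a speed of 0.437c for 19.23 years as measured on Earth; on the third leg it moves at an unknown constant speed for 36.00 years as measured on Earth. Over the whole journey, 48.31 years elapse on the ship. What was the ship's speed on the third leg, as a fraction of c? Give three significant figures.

β = 0.710

Leg 1: γ = 1/√(1 − 0.867²) = 1/√0.2483 = 2.007; τ_1 = 11.37/2.007 = 5.666 years.
Leg 2: γ = 1/√(1 − 0.437²) = 1/√0.8090 = 1.112; τ_2 = 19.23/1.112 = 17.30 years.
Leg 3: speed unknown; τ_3 = 36.00/γ_3.
Total proper time: 5.666 + 17.30 + τ_3 = 48.31, so τ_3 = 48.31 − 22.96 = 25.35 years.
γ_3 = 36.00/25.35 = 1.420; β = √(1 − 1/γ²) = √0.5042.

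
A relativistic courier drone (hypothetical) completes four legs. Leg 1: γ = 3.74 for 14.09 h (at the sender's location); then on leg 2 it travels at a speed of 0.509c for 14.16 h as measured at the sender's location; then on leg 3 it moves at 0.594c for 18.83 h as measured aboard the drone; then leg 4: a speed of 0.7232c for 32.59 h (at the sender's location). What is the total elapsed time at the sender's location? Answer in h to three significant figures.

Δt = 84.2 h

Leg 1: 14.09 h is already measured at the sender's location.
Leg 2: 14.16 h is already measured at the sender's location.
Leg 3: γ = 1/√(1 − 0.594²) = 1/√0.6472 = 1.243; Δt_3 = 1.243 × 18.83 = 23.41 h.
Leg 4: 32.59 h is already measured at the sender's location.
Total: 14.09 + 14.16 + 23.41 + 32.59 h.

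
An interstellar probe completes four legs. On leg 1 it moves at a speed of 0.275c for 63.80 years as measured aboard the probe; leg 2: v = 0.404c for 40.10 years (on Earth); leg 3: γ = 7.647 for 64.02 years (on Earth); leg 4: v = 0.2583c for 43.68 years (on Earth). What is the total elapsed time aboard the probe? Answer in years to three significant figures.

Leg 1: 63.80 years is already measured aboard the probe.
Leg 2: γ = 1/√(1 − 0.404²) = 1/√0.8368 = 1.093; τ_2 = 40.10/1.093 = 36.68 years.
Leg 3: γ = 7.647; τ_3 = 64.02/7.647 = 8.372 years.
Leg 4: γ = 1/√(1 − 0.2583²) = 1/√0.9333 = 1.035; τ_4 = 43.68/1.035 = 42.20 years.
Total: 63.80 + 36.68 + 8.372 + 42.20 years.

τ = 151 years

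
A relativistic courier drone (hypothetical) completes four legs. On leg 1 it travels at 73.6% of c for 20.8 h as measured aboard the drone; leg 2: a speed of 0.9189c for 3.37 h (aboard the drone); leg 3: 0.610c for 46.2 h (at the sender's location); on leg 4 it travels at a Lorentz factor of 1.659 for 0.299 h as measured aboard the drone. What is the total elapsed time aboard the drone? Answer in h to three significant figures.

Leg 1: 20.8 h is already measured aboard the drone.
Leg 2: 3.37 h is already measured aboard the drone.
Leg 3: γ = 1/√(1 − 0.610²) = 1/√0.6279 = 1.262; τ_3 = 46.2/1.262 = 36.61 h.
Leg 4: 0.299 h is already measured aboard the drone.
Total: 20.80 + 3.370 + 36.61 + 0.2990 h.

τ = 61.1 h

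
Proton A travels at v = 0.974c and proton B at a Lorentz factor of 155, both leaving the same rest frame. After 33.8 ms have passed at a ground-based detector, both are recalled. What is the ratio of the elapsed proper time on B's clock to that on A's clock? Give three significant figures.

τ_B/τ_A = 0.0285

A: γ = 1/√(1 − 0.974²) = 1/√0.05132 = 4.414. B: γ = 155.
τ_A/τ_B = γ_B/γ_A = 155.0/4.414 = 35.11, so τ_B/τ_A = 0.02848.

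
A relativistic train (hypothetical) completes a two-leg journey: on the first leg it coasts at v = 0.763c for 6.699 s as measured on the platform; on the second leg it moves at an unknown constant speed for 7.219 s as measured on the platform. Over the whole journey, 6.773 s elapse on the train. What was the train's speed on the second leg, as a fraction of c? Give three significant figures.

β = 0.941

Leg 1: γ = 1/√(1 − 0.763²) = 1/√0.4178 = 1.547; τ_1 = 6.699/1.547 = 4.330 s.
Leg 2: speed unknown; τ_2 = 7.219/γ_2.
Total proper time: 4.330 + τ_2 = 6.773, so τ_2 = 6.773 − 4.330 = 2.443 s.
γ_2 = 7.219/2.443 = 2.955; β = √(1 − 1/γ²) = √0.8855.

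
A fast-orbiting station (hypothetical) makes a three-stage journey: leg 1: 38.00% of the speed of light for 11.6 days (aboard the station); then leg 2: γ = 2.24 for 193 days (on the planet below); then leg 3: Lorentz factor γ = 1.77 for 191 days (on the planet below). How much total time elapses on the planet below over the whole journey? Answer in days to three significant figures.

Leg 1: β = 0.3800; γ = 1/√(1 − 0.3800²) = 1/√0.8556 = 1.081; Δt_1 = 1.081 × 11.6 = 12.54 days.
Leg 2: 193 days is already measured on the planet below.
Leg 3: 191 days is already measured on the planet below.
Total: 12.54 + 193.0 + 191.0 days.

Δt = 397 days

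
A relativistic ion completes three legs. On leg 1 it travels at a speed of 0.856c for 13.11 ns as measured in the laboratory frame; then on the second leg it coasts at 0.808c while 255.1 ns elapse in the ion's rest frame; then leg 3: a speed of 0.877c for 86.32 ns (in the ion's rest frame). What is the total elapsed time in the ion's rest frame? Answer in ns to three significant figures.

Leg 1: γ = 1/√(1 − 0.856²) = 1/√0.2673 = 1.934; τ_1 = 13.11/1.934 = 6.778 ns.
Leg 2: 255.1 ns is already measured in the ion's rest frame.
Leg 3: 86.32 ns is already measured in the ion's rest frame.
Total: 6.778 + 255.1 + 86.32 ns.

τ = 348 ns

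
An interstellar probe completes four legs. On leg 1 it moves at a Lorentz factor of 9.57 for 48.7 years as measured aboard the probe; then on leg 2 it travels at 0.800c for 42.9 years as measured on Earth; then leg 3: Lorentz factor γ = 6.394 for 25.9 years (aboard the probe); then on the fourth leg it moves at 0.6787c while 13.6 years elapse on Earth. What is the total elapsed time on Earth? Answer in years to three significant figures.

Δt = 688 years

Leg 1: γ = 9.57; Δt_1 = 9.570 × 48.7 = 466.1 years.
Leg 2: 42.9 years is already measured on Earth.
Leg 3: γ = 6.394; Δt_3 = 6.394 × 25.9 = 165.6 years.
Leg 4: 13.6 years is already measured on Earth.
Total: 466.1 + 42.90 + 165.6 + 13.60 years.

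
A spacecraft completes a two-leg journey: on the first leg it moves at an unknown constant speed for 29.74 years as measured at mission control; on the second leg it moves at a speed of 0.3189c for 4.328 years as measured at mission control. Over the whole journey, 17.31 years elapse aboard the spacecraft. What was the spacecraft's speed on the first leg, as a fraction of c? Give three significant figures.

β = 0.896

Leg 1: speed unknown; τ_1 = 29.74/γ_1.
Leg 2: γ = 1/√(1 − 0.3189²) = 1/√0.8983 = 1.055; τ_2 = 4.328/1.055 = 4.102 years.
Total proper time: τ_1 + 4.102 = 17.31, so τ_1 = 17.31 − 4.102 = 13.21 years.
γ_1 = 29.74/13.21 = 2.252; β = √(1 − 1/γ²) = √0.8028.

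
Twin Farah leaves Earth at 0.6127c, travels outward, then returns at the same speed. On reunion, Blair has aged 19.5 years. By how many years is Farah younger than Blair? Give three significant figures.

γ = 1/√(1 − 0.6127²) = 1/√0.6246 = 1.265
Farah's elapsed proper time: τ = 19.5/1.265 = 15.41 years.
Age gap = Δt − τ = 19.5 − 15.41 years.

Δt − τ = 4.09 years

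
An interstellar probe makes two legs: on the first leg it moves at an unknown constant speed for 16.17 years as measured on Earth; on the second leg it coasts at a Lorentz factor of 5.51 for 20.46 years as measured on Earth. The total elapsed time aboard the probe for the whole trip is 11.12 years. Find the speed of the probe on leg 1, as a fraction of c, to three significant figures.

Leg 1: speed unknown; τ_1 = 16.17/γ_1.
Leg 2: γ = 5.51; τ_2 = 20.46/5.510 = 3.713 years.
Total proper time: τ_1 + 3.713 = 11.12, so τ_1 = 11.12 − 3.713 = 7.407 years.
γ_1 = 16.17/7.407 = 2.183; β = √(1 − 1/γ²) = √0.7902.

β = 0.889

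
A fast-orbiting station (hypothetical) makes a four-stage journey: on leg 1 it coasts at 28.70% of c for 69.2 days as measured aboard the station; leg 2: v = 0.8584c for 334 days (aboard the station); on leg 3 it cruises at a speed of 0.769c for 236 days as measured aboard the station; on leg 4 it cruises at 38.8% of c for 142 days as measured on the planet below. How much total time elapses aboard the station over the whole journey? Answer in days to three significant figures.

Leg 1: 69.2 days is already measured aboard the station.
Leg 2: 334 days is already measured aboard the station.
Leg 3: 236 days is already measured aboard the station.
Leg 4: β = 0.388; γ = 1/√(1 − 0.388²) = 1/√0.8495 = 1.085; τ_4 = 142/1.085 = 130.9 days.
Total: 69.20 + 334.0 + 236.0 + 130.9 days.

τ = 770 days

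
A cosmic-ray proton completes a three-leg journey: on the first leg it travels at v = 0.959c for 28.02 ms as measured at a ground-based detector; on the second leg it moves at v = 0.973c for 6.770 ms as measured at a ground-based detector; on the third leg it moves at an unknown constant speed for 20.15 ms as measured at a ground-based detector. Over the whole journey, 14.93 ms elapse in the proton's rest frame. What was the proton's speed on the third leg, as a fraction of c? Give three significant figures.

β = 0.963

Leg 1: γ = 1/√(1 − 0.959²) = 1/√0.08032 = 3.529; τ_1 = 28.02/3.529 = 7.941 ms.
Leg 2: γ = 1/√(1 − 0.973²) = 1/√0.05327 = 4.333; τ_2 = 6.770/4.333 = 1.563 ms.
Leg 3: speed unknown; τ_3 = 20.15/γ_3.
Total proper time: 7.941 + 1.563 + τ_3 = 14.93, so τ_3 = 14.93 − 9.504 = 5.426 ms.
γ_3 = 20.15/5.426 = 3.713; β = √(1 − 1/γ²) = √0.9275.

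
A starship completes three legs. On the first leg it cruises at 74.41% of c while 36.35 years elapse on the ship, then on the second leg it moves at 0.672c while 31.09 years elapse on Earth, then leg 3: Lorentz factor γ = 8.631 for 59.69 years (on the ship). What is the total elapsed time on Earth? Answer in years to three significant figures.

Δt = 601 years

Leg 1: β = 0.7441; γ = 1/√(1 − 0.7441²) = 1/√0.4463 = 1.497; Δt_1 = 1.497 × 36.35 = 54.41 years.
Leg 2: 31.09 years is already measured on Earth.
Leg 3: γ = 8.631; Δt_3 = 8.631 × 59.69 = 515.2 years.
Total: 54.41 + 31.09 + 515.2 years.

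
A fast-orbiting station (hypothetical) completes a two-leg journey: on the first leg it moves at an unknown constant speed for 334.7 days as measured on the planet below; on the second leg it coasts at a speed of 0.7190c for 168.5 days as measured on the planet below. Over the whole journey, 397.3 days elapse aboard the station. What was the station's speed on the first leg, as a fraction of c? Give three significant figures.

β = 0.547

Leg 1: speed unknown; τ_1 = 334.7/γ_1.
Leg 2: γ = 1/√(1 − 0.7190²) = 1/√0.4830 = 1.439; τ_2 = 168.5/1.439 = 117.1 days.
Total proper time: τ_1 + 117.1 = 397.3, so τ_1 = 397.3 − 117.1 = 280.2 days.
γ_1 = 334.7/280.2 = 1.195; β = √(1 − 1/γ²) = √0.2992.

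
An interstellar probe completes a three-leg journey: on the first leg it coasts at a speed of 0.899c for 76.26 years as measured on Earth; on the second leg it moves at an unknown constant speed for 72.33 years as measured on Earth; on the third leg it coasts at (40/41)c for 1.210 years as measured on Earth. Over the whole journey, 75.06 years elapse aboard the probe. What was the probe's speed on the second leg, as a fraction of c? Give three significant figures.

β = 0.820

Leg 1: γ = 1/√(1 − 0.899²) = 1/√0.1918 = 2.283; τ_1 = 76.26/2.283 = 33.40 years.
Leg 2: speed unknown; τ_2 = 72.33/γ_2.
Leg 3: γ = 1/√(1 − (40/41)²) = 41/9 ≈ 4.556; τ_3 = 1.210/4.556 = 0.2656 years.
Total proper time: 33.40 + τ_2 + 0.2656 = 75.06, so τ_2 = 75.06 − 33.66 = 41.40 years.
γ_2 = 72.33/41.40 = 1.747; β = √(1 − 1/γ²) = √0.6724.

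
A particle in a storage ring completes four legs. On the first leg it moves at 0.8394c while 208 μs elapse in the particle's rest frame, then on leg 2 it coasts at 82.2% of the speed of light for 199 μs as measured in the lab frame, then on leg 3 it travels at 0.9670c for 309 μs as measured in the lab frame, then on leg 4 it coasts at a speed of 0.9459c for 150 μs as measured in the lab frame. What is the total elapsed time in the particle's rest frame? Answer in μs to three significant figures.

Leg 1: 208 μs is already measured in the particle's rest frame.
Leg 2: β = 0.822; γ = 1/√(1 − 0.822²) = 1/√0.3243 = 1.756; τ_2 = 199/1.756 = 113.3 μs.
Leg 3: γ = 1/√(1 − 0.9670²) = 1/√0.06491 = 3.925; τ_3 = 309/3.925 = 78.73 μs.
Leg 4: γ = 1/√(1 − 0.9459²) = 1/√0.1053 = 3.082; τ_4 = 150/3.082 = 48.67 μs.
Total: 208.0 + 113.3 + 78.73 + 48.67 μs.

τ = 449 μs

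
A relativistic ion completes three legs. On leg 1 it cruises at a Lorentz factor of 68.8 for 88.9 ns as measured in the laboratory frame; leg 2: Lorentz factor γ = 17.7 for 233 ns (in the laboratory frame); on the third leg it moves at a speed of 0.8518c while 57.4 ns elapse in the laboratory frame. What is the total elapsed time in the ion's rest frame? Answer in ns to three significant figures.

τ = 44.5 ns

Leg 1: γ = 68.8; τ_1 = 88.9/68.80 = 1.292 ns.
Leg 2: γ = 17.7; τ_2 = 233/17.70 = 13.16 ns.
Leg 3: γ = 1/√(1 − 0.8518²) = 1/√0.2744 = 1.909; τ_3 = 57.4/1.909 = 30.07 ns.
Total: 1.292 + 13.16 + 30.07 ns.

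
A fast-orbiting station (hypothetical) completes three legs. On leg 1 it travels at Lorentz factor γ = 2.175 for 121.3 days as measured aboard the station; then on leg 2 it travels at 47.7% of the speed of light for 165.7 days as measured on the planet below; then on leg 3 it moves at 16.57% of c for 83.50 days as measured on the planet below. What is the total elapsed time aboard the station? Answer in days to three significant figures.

τ = 349 days

Leg 1: 121.3 days is already measured aboard the station.
Leg 2: β = 0.477; γ = 1/√(1 − 0.477²) = 1/√0.7725 = 1.138; τ_2 = 165.7/1.138 = 145.6 days.
Leg 3: β = 0.1657; γ = 1/√(1 − 0.1657²) = 1/√0.9725 = 1.014; τ_3 = 83.50/1.014 = 82.35 days.
Total: 121.3 + 145.6 + 82.35 days.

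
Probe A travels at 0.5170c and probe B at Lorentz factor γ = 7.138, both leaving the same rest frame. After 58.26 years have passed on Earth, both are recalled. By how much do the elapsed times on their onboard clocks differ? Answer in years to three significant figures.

A: γ = 1/√(1 − 0.5170²) = 1/√0.7327 = 1.168; τ_A = 58.26/1.168 = 49.87 years.
B: γ = 7.138; τ_B = 58.26/7.138 = 8.162 years.

|τ_A − τ_B| = 41.7 years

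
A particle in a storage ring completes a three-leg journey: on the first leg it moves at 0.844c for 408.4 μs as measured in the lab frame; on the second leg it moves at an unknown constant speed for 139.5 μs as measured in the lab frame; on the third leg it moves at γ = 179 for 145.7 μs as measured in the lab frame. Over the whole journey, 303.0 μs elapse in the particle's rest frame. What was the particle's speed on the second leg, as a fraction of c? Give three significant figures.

Leg 1: γ = 1/√(1 − 0.844²) = 1/√0.2877 = 1.864; τ_1 = 408.4/1.864 = 219.0 μs.
Leg 2: speed unknown; τ_2 = 139.5/γ_2.
Leg 3: γ = 179; τ_3 = 145.7/179.0 = 0.8140 μs.
Total proper time: 219.0 + τ_2 + 0.8140 = 303.0, so τ_2 = 303.0 − 219.9 = 83.14 μs.
γ_2 = 139.5/83.14 = 1.678; β = √(1 − 1/γ²) = √0.6448.

β = 0.803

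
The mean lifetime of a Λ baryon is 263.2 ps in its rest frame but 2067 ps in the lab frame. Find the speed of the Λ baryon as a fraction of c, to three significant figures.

β = 0.992

γ = Δt/τ₀ = 2067/263.2 = 7.853
β = √(1 − 1/γ²) = √(1 − 0.01621) = √0.9838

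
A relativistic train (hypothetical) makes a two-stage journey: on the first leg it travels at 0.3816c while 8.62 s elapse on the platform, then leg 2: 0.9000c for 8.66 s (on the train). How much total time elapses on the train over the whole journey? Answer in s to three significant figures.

Leg 1: γ = 1/√(1 − 0.3816²) = 1/√0.8544 = 1.082; τ_1 = 8.62/1.082 = 7.968 s.
Leg 2: 8.66 s is already measured on the train.
Total: 7.968 + 8.660 s.

τ = 16.6 s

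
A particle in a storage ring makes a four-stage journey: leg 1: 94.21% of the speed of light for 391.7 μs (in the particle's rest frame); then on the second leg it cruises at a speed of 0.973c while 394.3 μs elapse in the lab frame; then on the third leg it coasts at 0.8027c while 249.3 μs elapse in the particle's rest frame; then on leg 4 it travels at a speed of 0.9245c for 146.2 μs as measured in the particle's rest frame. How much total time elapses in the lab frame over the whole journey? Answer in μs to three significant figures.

Δt = 2360 μs

Leg 1: β = 0.9421; γ = 1/√(1 − 0.9421²) = 1/√0.1124 = 2.982; Δt_1 = 2.982 × 391.7 = 1168 μs.
Leg 2: 394.3 μs is already measured in the lab frame.
Leg 3: γ = 1/√(1 − 0.8027²) = 1/√0.3557 = 1.677; Δt_3 = 1.677 × 249.3 = 418.0 μs.
Leg 4: γ = 1/√(1 − 0.9245²) = 1/√0.1453 = 2.623; Δt_4 = 2.623 × 146.2 = 383.5 μs.
Total: 1168 + 394.3 + 418.0 + 383.5 μs.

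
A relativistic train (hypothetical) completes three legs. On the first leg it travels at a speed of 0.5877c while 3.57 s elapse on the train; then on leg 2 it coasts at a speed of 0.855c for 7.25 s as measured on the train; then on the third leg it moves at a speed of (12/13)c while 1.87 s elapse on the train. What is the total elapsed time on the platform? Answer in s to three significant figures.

Δt = 23.3 s

Leg 1: γ = 1/√(1 − 0.5877²) = 1/√0.6546 = 1.236; Δt_1 = 1.236 × 3.57 = 4.412 s.
Leg 2: γ = 1/√(1 − 0.855²) = 1/√0.2690 = 1.928; Δt_2 = 1.928 × 7.25 = 13.98 s.
Leg 3: γ = 1/√(1 − (12/13)²) = 13/5 = 2.600; Δt_3 = 2.600 × 1.87 = 4.862 s.
Total: 4.412 + 13.98 + 4.862 s.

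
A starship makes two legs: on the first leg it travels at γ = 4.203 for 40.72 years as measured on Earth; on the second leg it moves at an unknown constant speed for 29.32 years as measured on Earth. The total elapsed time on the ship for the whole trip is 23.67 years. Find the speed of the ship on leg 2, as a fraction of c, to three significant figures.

Leg 1: γ = 4.203; τ_1 = 40.72/4.203 = 9.688 years.
Leg 2: speed unknown; τ_2 = 29.32/γ_2.
Total proper time: 9.688 + τ_2 = 23.67, so τ_2 = 23.67 − 9.688 = 13.98 years.
γ_2 = 29.32/13.98 = 2.097; β = √(1 − 1/γ²) = √0.7726.

β = 0.879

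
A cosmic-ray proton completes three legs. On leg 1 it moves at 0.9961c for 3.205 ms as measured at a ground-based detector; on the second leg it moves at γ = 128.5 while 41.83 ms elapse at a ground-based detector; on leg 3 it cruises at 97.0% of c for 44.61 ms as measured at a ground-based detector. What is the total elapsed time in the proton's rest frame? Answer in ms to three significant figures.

τ = 11.5 ms

Leg 1: γ = 1/√(1 − 0.9961²) = 1/√0.007785 = 11.33; τ_1 = 3.205/11.33 = 0.2828 ms.
Leg 2: γ = 128.5; τ_2 = 41.83/128.5 = 0.3255 ms.
Leg 3: β = 0.970; γ = 1/√(1 − 0.970²) = 1/√0.05910 = 4.113; τ_3 = 44.61/4.113 = 10.84 ms.
Total: 0.2828 + 0.3255 + 10.84 ms.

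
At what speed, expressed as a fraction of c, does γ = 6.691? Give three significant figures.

β = 0.989

β = √(1 − 1/γ²) = √(1 − 1/6.691²) = √(1 − 0.02234) = √0.9777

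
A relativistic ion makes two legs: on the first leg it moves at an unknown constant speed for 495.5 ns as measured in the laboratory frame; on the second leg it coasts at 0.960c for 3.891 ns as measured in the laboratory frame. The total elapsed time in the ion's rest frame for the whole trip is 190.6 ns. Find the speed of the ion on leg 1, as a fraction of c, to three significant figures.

Leg 1: speed unknown; τ_1 = 495.5/γ_1.
Leg 2: γ = 1/√(1 − 0.960²) = 25/7 ≈ 3.571; τ_2 = 3.891/3.571 = 1.089 ns.
Total proper time: τ_1 + 1.089 = 190.6, so τ_1 = 190.6 − 1.089 = 189.5 ns.
γ_1 = 495.5/189.5 = 2.615; β = √(1 − 1/γ²) = √0.8537.

β = 0.924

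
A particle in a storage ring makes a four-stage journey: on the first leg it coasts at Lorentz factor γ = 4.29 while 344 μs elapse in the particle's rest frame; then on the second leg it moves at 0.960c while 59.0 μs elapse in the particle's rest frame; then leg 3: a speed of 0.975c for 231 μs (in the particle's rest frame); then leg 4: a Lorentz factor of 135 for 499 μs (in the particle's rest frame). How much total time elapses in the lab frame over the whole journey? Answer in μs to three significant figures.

Δt = 7.01×10⁴ μs

Leg 1: γ = 4.29; Δt_1 = 4.290 × 344 = 1476 μs.
Leg 2: γ = 1/√(1 − 0.960²) = 25/7 ≈ 3.571; Δt_2 = 3.571 × 59.0 = 210.7 μs.
Leg 3: γ = 1/√(1 − 0.975²) = 1/√0.04938 = 4.500; Δt_3 = 4.500 × 231 = 1040 μs.
Leg 4: γ = 135; Δt_4 = 135.0 × 499 = 6.737×10⁴ μs.
Total: 1476 + 210.7 + 1040 + 6.737×10⁴ μs.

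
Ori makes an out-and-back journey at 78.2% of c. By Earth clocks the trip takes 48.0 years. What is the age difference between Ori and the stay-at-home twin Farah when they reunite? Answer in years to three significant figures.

Δt − τ = 18.1 years

β = 0.782; γ = 1/√(1 − 0.782²) = 1/√0.3885 = 1.604
Ori's elapsed proper time: τ = 48.0/1.604 = 29.92 years.
Age gap = Δt − τ = 48.0 − 29.92 years.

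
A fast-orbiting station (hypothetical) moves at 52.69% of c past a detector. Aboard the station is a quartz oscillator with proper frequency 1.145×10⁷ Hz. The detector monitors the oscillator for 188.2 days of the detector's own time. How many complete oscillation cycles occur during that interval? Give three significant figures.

N = 1.58×10¹⁴

β = 0.5269; γ = 1/√(1 − 0.5269²) = 1/√0.7224 = 1.177
During 188.2 days of lab time, the oscillator's proper time advances by τ = Δt/γ = 188.2/1.177 = 160.0 days = 1.382×10⁷ s.
N = f × τ = 1.145×10⁷ × 1.382×10⁷ = 1.582×10¹⁴.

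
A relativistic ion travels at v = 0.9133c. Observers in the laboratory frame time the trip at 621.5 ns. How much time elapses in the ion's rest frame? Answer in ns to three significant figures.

τ = 253 ns

γ = 1/√(1 − 0.9133²) = 1/√0.1659 = 2.455
The interval measured in the laboratory frame is the dilated one; the clock in the ion's rest frame measures the proper time τ = Δt/γ = 621.5/2.455 ns.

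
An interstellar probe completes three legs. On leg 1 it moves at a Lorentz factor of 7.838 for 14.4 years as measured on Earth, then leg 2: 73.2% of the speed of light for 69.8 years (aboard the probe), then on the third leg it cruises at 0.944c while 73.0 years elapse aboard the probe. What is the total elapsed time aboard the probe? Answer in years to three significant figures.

Leg 1: γ = 7.838; τ_1 = 14.4/7.838 = 1.837 years.
Leg 2: 69.8 years is already measured aboard the probe.
Leg 3: 73.0 years is already measured aboard the probe.
Total: 1.837 + 69.80 + 73.00 years.

τ = 145 years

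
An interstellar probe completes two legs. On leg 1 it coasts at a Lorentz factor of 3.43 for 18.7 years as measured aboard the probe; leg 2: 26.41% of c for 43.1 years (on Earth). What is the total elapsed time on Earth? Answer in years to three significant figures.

Δt = 107 years

Leg 1: γ = 3.43; Δt_1 = 3.430 × 18.7 = 64.14 years.
Leg 2: 43.1 years is already measured on Earth.
Total: 64.14 + 43.10 years.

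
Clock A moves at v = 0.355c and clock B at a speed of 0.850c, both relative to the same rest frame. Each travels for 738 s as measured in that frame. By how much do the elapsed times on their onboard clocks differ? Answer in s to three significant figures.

A: γ = 1/√(1 − 0.355²) = 1/√0.8740 = 1.070; τ_A = 738/1.070 = 689.9 s.
B: γ = 1/√(1 − 0.850²) = 1/√0.2775 = 1.898; τ_B = 738/1.898 = 388.8 s.

|τ_A − τ_B| = 301 s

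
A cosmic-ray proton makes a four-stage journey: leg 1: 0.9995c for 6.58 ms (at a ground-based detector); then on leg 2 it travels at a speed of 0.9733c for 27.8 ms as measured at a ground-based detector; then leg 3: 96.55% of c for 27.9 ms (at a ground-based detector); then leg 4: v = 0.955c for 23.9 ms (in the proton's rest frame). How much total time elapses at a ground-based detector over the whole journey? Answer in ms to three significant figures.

Δt = 143 ms

Leg 1: 6.58 ms is already measured at a ground-based detector.
Leg 2: 27.8 ms is already measured at a ground-based detector.
Leg 3: 27.9 ms is already measured at a ground-based detector.
Leg 4: γ = 1/√(1 − 0.955²) = 1/√0.08798 = 3.371; Δt_4 = 3.371 × 23.9 = 80.58 ms.
Total: 6.580 + 27.80 + 27.90 + 80.58 ms.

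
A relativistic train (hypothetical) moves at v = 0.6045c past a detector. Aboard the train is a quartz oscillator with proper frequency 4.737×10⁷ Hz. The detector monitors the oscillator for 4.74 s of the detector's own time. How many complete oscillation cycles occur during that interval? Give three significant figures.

γ = 1/√(1 − 0.6045²) = 1/√0.6346 = 1.255
During 4.74 s of lab time, the oscillator's proper time advances by τ = Δt/γ = 4.74/1.255 = 3.776 s = 3.776×10⁰ s.
N = f × τ = 4.737×10⁷ × 3.776×10⁰ = 1.789×10⁸.

N = 1.79×10⁸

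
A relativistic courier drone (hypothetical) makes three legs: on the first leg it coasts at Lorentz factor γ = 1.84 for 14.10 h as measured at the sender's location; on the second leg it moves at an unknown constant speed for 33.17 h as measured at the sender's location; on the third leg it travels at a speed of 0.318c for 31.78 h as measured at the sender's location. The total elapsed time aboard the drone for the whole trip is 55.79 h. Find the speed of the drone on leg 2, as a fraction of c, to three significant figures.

β = 0.840

Leg 1: γ = 1.84; τ_1 = 14.10/1.840 = 7.663 h.
Leg 2: speed unknown; τ_2 = 33.17/γ_2.
Leg 3: γ = 1/√(1 − 0.318²) = 1/√0.8989 = 1.055; τ_3 = 31.78/1.055 = 30.13 h.
Total proper time: 7.663 + τ_2 + 30.13 = 55.79, so τ_2 = 55.79 − 37.79 = 18.00 h.
γ_2 = 33.17/18.00 = 1.843; β = √(1 − 1/γ²) = √0.7056.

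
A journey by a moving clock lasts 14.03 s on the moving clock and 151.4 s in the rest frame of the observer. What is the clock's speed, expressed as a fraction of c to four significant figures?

v = 0.9957c

The proper time is measured on the moving clock (both events occur at the clock's location); Δt is measured in the rest frame of the observer. γ = Δt/τ = 151.4/14.03 = 10.79.
β = √(1 − 1/γ²) = √(1 − 0.008587) = √0.9914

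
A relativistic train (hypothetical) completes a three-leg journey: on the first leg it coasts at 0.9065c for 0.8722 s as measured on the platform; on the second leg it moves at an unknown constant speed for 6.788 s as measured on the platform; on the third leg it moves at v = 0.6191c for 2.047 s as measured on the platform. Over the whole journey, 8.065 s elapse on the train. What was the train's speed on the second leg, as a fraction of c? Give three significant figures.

Leg 1: γ = 1/√(1 − 0.9065²) = 1/√0.1783 = 2.369; τ_1 = 0.8722/2.369 = 0.3682 s.
Leg 2: speed unknown; τ_2 = 6.788/γ_2.
Leg 3: γ = 1/√(1 − 0.6191²) = 1/√0.6167 = 1.273; τ_3 = 2.047/1.273 = 1.608 s.
Total proper time: 0.3682 + τ_2 + 1.608 = 8.065, so τ_2 = 8.065 − 1.976 = 6.089 s.
γ_2 = 6.788/6.089 = 1.115; β = √(1 − 1/γ²) = √0.1953.

β = 0.442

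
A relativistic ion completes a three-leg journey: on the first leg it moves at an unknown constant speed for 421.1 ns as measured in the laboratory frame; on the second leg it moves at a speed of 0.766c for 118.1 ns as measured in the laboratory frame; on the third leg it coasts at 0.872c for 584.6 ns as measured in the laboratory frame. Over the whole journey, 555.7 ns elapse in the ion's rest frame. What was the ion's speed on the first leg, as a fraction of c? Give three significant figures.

β = 0.888

Leg 1: speed unknown; τ_1 = 421.1/γ_1.
Leg 2: γ = 1/√(1 − 0.766²) = 1/√0.4132 = 1.556; τ_2 = 118.1/1.556 = 75.92 ns.
Leg 3: γ = 1/√(1 − 0.872²) = 1/√0.2396 = 2.043; τ_3 = 584.6/2.043 = 286.2 ns.
Total proper time: τ_1 + 75.92 + 286.2 = 555.7, so τ_1 = 555.7 − 362.1 = 193.6 ns.
γ_1 = 421.1/193.6 = 2.175; β = √(1 − 1/γ²) = √0.7886.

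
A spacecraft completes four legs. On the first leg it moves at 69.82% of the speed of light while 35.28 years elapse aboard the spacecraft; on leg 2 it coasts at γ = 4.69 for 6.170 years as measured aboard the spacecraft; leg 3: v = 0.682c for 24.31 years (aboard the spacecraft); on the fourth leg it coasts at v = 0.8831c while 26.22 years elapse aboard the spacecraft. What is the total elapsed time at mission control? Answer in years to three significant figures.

Δt = 167 years

Leg 1: β = 0.6982; γ = 1/√(1 − 0.6982²) = 1/√0.5125 = 1.397; Δt_1 = 1.397 × 35.28 = 49.28 years.
Leg 2: γ = 4.69; Δt_2 = 4.690 × 6.170 = 28.94 years.
Leg 3: γ = 1/√(1 − 0.682²) = 1/√0.5349 = 1.367; Δt_3 = 1.367 × 24.31 = 33.24 years.
Leg 4: γ = 1/√(1 − 0.8831²) = 1/√0.2201 = 2.131; Δt_4 = 2.131 × 26.22 = 55.88 years.
Total: 49.28 + 28.94 + 33.24 + 55.88 years.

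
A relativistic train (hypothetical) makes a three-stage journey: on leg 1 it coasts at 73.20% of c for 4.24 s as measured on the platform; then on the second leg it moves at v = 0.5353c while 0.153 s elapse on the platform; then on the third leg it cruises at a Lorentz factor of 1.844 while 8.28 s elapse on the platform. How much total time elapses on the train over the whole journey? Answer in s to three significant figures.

Leg 1: β = 0.7320; γ = 1/√(1 − 0.7320²) = 1/√0.4642 = 1.468; τ_1 = 4.24/1.468 = 2.889 s.
Leg 2: γ = 1/√(1 − 0.5353²) = 1/√0.7135 = 1.184; τ_2 = 0.153/1.184 = 0.1292 s.
Leg 3: γ = 1.844; τ_3 = 8.28/1.844 = 4.490 s.
Total: 2.889 + 0.1292 + 4.490 s.

τ = 7.51 s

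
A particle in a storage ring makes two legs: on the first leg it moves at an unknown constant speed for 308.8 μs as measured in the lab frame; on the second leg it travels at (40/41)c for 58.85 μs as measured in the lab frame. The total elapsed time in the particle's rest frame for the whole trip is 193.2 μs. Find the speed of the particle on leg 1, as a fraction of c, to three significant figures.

β = 0.812

Leg 1: speed unknown; τ_1 = 308.8/γ_1.
Leg 2: γ = 1/√(1 − (40/41)²) = 41/9 ≈ 4.556; τ_2 = 58.85/4.556 = 12.92 μs.
Total proper time: τ_1 + 12.92 = 193.2, so τ_1 = 193.2 − 12.92 = 180.3 μs.
γ_1 = 308.8/180.3 = 1.713; β = √(1 − 1/γ²) = √0.6592.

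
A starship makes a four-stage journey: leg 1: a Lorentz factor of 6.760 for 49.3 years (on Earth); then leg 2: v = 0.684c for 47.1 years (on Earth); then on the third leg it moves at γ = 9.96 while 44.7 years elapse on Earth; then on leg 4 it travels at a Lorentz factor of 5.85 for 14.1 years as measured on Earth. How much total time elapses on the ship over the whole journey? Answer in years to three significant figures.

Leg 1: γ = 6.760; τ_1 = 49.3/6.760 = 7.293 years.
Leg 2: γ = 1/√(1 − 0.684²) = 1/√0.5321 = 1.371; τ_2 = 47.1/1.371 = 34.36 years.
Leg 3: γ = 9.96; τ_3 = 44.7/9.960 = 4.488 years.
Leg 4: γ = 5.85; τ_4 = 14.1/5.850 = 2.410 years.
Total: 7.293 + 34.36 + 4.488 + 2.410 years.

τ = 48.5 years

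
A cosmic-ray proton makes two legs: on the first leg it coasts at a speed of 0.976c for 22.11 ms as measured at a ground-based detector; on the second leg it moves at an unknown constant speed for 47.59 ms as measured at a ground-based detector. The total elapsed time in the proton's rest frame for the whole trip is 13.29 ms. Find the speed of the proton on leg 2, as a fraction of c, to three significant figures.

β = 0.984

Leg 1: γ = 1/√(1 − 0.976²) = 1/√0.04742 = 4.592; τ_1 = 22.11/4.592 = 4.815 ms.
Leg 2: speed unknown; τ_2 = 47.59/γ_2.
Total proper time: 4.815 + τ_2 = 13.29, so τ_2 = 13.29 − 4.815 = 8.475 ms.
γ_2 = 47.59/8.475 = 5.615; β = √(1 − 1/γ²) = √0.9683.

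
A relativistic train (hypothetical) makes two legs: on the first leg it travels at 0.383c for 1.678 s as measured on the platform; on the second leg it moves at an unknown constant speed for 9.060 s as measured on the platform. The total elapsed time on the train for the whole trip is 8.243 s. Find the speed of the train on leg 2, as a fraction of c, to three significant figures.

β = 0.674

Leg 1: γ = 1/√(1 − 0.383²) = 1/√0.8533 = 1.083; τ_1 = 1.678/1.083 = 1.550 s.
Leg 2: speed unknown; τ_2 = 9.060/γ_2.
Total proper time: 1.550 + τ_2 = 8.243, so τ_2 = 8.243 − 1.550 = 6.693 s.
γ_2 = 9.060/6.693 = 1.354; β = √(1 − 1/γ²) = √0.4543.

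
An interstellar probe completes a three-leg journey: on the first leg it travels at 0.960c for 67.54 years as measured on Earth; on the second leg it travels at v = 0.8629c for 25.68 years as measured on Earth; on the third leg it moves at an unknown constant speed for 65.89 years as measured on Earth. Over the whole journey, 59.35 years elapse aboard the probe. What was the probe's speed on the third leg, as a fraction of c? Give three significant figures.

Leg 1: γ = 1/√(1 − 0.960²) = 25/7 ≈ 3.571; τ_1 = 67.54/3.571 = 18.91 years.
Leg 2: γ = 1/√(1 − 0.8629²) = 1/√0.2554 = 1.979; τ_2 = 25.68/1.979 = 12.98 years.
Leg 3: speed unknown; τ_3 = 65.89/γ_3.
Total proper time: 18.91 + 12.98 + τ_3 = 59.35, so τ_3 = 59.35 − 31.89 = 27.46 years.
γ_3 = 65.89/27.46 = 2.399; β = √(1 − 1/γ²) = √0.8263.

β = 0.909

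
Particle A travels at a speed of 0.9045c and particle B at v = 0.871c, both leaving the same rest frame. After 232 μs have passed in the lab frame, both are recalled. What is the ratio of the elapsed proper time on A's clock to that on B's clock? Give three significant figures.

τ_A/τ_B = 0.868

A: γ = 1/√(1 − 0.9045²) = 1/√0.1819 = 2.345. B: γ = 1/√(1 − 0.871²) = 1/√0.2414 = 2.035.
τ_A/τ_B = γ_B/γ_A = 2.035/2.345 = 0.8681, so τ_A/τ_B = 0.8681.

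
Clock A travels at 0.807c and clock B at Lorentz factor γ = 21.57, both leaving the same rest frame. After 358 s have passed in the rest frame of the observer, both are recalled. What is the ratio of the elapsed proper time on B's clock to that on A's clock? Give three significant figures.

τ_B/τ_A = 0.0785

A: γ = 1/√(1 − 0.807²) = 1/√0.3488 = 1.693. B: γ = 21.57.
τ_A/τ_B = γ_B/γ_A = 21.57/1.693 = 12.74, so τ_B/τ_A = 0.07850.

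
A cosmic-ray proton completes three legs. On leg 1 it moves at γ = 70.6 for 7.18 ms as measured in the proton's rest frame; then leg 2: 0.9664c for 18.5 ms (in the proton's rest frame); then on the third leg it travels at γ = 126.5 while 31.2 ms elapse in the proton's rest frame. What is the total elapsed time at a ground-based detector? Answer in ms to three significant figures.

Leg 1: γ = 70.6; Δt_1 = 70.60 × 7.18 = 506.9 ms.
Leg 2: γ = 1/√(1 − 0.9664²) = 1/√0.06607 = 3.890; Δt_2 = 3.890 × 18.5 = 71.97 ms.
Leg 3: γ = 126.5; Δt_3 = 126.5 × 31.2 = 3947 ms.
Total: 506.9 + 71.97 + 3947 ms.

Δt = 4530 ms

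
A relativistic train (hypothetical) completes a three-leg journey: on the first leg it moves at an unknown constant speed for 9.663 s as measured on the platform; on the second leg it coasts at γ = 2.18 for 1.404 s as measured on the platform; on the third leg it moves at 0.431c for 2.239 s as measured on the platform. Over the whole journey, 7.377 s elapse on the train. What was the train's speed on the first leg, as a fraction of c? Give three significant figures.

Leg 1: speed unknown; τ_1 = 9.663/γ_1.
Leg 2: γ = 2.18; τ_2 = 1.404/2.180 = 0.6440 s.
Leg 3: γ = 1/√(1 − 0.431²) = 1/√0.8142 = 1.108; τ_3 = 2.239/1.108 = 2.020 s.
Total proper time: τ_1 + 0.6440 + 2.020 = 7.377, so τ_1 = 7.377 − 2.664 = 4.713 s.
γ_1 = 9.663/4.713 = 2.050; β = √(1 − 1/γ²) = √0.7622.

β = 0.873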